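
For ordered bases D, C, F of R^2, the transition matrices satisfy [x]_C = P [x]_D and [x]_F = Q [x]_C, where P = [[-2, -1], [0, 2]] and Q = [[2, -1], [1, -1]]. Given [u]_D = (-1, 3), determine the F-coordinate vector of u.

(-8, -7)

Apply P to get C-coordinates (-1, 6), then Q to get F-coordinates.
The result is [u]_F = (-8, -7).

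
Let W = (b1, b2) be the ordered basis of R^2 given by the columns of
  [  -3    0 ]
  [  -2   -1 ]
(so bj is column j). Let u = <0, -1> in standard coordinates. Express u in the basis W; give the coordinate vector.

We seek scalars with c_1 b1 + c_2 b2 = u; equivalently solve M c = u where the columns of M are b1, b2.
System: -3c_1 + 0c_2 = 0, -2c_1 - c_2 = -1; solving gives c_1 = 0, c_2 = 1.
Check: 0·b1 + b2 = <0, -1>.

<0, 1>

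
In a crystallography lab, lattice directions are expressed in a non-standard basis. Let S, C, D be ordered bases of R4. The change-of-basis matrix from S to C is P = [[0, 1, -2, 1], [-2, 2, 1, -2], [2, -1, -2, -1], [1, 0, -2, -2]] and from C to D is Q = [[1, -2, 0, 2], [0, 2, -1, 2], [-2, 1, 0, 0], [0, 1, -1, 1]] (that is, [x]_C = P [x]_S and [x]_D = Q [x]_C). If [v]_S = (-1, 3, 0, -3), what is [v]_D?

(-18, 40, 14, 21)

Apply P to get C-coordinates (0, 14, -2, 5), then Q to get D-coordinates.
The result is [v]_D = (-18, 40, 14, 21).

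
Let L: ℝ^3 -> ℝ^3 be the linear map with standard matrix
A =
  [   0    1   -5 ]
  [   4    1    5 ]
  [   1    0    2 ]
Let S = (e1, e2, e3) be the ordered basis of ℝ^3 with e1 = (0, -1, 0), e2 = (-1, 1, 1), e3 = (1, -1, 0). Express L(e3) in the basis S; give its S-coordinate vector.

Compute L(e3) = A e3 = (-1, 3, 1) in standard coordinates.
Then write this in S-coordinates: solve for y in y_1 e1 + ... + y_3 e3 = (-1, 3, 1).
This gives y = (-2, 1, 0), which is column 3 of [L]_S.

(-2, 1, 0)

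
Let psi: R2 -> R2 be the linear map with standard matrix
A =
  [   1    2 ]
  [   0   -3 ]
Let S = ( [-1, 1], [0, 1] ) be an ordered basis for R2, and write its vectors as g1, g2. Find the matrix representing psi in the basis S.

Let P have columns g1, g2. Then [psi]_S = P^(-1) A P.
Here det P = -1, so P^(-1) is integer; computing A P first and then P^(-1)(A P) gives [[-1, -2], [-2, -1]].

[[-1, -2], [-2, -1]]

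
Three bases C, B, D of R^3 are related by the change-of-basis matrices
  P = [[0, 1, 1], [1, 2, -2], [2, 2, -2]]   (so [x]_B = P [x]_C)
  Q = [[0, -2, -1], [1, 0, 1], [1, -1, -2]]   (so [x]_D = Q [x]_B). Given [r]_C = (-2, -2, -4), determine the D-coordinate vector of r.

Composing the changes, [r]_D = Q P [r]_C.
Q P = [[-4, -6, 6], [2, 3, -1], [-5, -5, 7]]; applying this to (-2, -2, -4) gives (-4, -6, -8).

(-4, -6, -8)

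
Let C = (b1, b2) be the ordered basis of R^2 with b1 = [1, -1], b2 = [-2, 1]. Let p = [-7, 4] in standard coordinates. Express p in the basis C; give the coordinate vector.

[-1, 3]

We seek scalars with c_1 b1 + c_2 b2 = p; equivalently solve M c = p where the columns of M are b1, b2.
System: c_1 - 2c_2 = -7, -c_1 + c_2 = 4; solving gives c_1 = -1, c_2 = 3.
Check: -b1 + 3b2 = [-7, 4].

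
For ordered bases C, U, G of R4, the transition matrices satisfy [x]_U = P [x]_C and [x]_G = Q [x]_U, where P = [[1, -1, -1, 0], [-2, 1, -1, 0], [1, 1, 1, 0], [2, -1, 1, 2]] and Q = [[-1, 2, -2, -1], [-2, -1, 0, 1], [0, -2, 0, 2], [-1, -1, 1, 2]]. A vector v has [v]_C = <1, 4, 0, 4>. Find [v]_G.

<-9, 10, 8, 18>

Composing the changes, [v]_G = Q P [v]_C.
Q P = [[-9, 2, -4, -2], [2, 0, 4, 2], [8, -4, 4, 4], [6, -1, 5, 4]]; applying this to <1, 4, 0, 4> gives <-9, 10, 8, 18>.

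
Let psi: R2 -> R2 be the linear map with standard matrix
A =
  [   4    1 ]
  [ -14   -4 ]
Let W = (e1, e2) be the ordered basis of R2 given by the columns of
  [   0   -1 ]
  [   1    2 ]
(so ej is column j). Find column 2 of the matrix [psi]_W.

(2, 2)

Compute psi(e2) = A e2 = (-2, 6) in standard coordinates.
Then write this in W-coordinates: solve for y in y_1 e1 + y_2 e2 = (-2, 6).
This gives y = (2, 2), which is column 2 of [psi]_W.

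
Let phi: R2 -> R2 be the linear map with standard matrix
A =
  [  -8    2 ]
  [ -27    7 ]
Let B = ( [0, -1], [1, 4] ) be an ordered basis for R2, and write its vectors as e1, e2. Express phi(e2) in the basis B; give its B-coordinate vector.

[-1, 0]

Column 2 of [phi]_B is the B-coordinate vector of phi(e2).
In standard coordinates phi(e2) = A e2 = [0, 1].
Converting to B: [0, 1] = -e1 + 0·e2, so the coordinate vector is [-1, 0].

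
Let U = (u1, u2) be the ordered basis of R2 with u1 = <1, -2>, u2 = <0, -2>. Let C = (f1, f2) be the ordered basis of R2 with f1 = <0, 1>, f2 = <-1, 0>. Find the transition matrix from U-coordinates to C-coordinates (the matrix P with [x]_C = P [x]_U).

[[-2, -2], [-1, 0]]

Column j of P is [uj]_C, since P maps U-coordinates to C-coordinates.
Expressing u1 in C: u1 = -2f1 - f2, so column 1 of P is <-2, -1>.
Doing the same for each uj gives P = [[-2, -2], [-1, 0]].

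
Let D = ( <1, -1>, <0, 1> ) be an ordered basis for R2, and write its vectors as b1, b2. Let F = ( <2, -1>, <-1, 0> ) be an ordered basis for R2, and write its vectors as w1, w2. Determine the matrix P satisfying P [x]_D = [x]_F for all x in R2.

Take x = bj: its D-coordinates are the j-th standard unit vector, so P e_j — column j of P — equals [bj]_F.
b1 = w1 + w2, giving column 1 = <1, 1>; repeating for each j gives P = [[1, -1], [1, -2]].

[[1, -1], [1, -2]]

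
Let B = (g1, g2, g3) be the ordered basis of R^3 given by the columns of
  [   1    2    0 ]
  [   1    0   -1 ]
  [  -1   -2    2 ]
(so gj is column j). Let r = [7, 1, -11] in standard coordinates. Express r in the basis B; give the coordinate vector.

We seek scalars with c_1 g1 + ... + c_3 g3 = r; equivalently solve M c = r where the columns of M are g1, ..., g3.
Row-reducing the augmented matrix [M | r] gives c = (-1, 4, -2).
Check: -g1 + 4g2 - 2g3 = [7, 1, -11].

[-1, 4, -2]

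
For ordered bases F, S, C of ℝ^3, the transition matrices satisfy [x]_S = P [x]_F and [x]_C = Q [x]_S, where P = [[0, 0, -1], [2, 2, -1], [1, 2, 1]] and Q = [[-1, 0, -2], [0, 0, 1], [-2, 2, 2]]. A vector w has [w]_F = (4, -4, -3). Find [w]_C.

Composing the changes, [w]_C = Q P [w]_F.
Q P = [[-2, -4, -1], [1, 2, 1], [6, 8, 2]]; applying this to (4, -4, -3) gives (11, -7, -14).

(11, -7, -14)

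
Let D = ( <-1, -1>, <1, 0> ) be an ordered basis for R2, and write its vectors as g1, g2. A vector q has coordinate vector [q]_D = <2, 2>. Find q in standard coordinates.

The coordinates say q = 2g1 + 2g2; adding the scaled basis vectors gives <0, -2>.

<0, -2>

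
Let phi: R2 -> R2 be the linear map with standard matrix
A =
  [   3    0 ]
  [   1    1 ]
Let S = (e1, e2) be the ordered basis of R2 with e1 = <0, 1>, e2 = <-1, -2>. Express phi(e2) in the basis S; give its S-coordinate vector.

<3, 3>

Compute phi(e2) = A e2 = <-3, -3> in standard coordinates.
Then write this in S-coordinates: solve for y in y_1 e1 + y_2 e2 = <-3, -3>.
This gives y = <3, 3>, which is column 2 of [phi]_S.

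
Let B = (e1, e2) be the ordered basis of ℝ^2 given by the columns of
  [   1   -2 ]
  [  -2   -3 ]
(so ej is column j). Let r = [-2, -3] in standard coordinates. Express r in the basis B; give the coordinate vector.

[0, 1]

[r]_B is the unique c with M c = r, where M has columns e1, e2.
System: c_1 - 2c_2 = -2, -2c_1 - 3c_2 = -3; solving gives c_1 = 0, c_2 = 1.
Check: 0·e1 + e2 = [-2, -3].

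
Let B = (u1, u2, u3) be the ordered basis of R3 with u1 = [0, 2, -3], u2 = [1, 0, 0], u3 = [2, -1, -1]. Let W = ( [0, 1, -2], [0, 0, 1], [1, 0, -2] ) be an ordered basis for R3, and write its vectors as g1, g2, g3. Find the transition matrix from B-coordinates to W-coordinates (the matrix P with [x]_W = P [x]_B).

[[2, 0, -1], [1, 2, 1], [0, 1, 2]]

Column j of P is [uj]_W, since P maps B-coordinates to W-coordinates.
Expressing u1 in W: u1 = 2g1 + g2 + 0·g3, so column 1 of P is [2, 1, 0].
Doing the same for each uj gives P = [[2, 0, -1], [1, 2, 1], [0, 1, 2]].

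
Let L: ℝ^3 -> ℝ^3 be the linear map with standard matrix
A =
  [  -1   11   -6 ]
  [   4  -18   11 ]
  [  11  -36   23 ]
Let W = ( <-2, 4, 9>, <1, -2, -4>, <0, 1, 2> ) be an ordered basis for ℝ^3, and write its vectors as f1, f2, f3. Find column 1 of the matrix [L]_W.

Compute L(f1) = A f1 = <-8, 19, 41> in standard coordinates.
Then write this in W-coordinates: solve for y in y_1 f1 + ... + y_3 f3 = <-8, 19, 41>.
This gives y = <3, -2, 3>, which is column 1 of [L]_W.

<3, -2, 3>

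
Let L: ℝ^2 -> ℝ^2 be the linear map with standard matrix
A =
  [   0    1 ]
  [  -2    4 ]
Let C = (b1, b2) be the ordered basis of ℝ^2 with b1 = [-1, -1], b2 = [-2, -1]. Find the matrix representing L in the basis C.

[[3, -1], [-1, 1]]

The j-th column of [L]_C is [L(bj)]_C.
L(b1) = A b1 = [-1, -2] = 3b1 - b2, so column 1 is [3, -1].
Repeating for b2 and assembling the columns gives [[3, -1], [-1, 1]].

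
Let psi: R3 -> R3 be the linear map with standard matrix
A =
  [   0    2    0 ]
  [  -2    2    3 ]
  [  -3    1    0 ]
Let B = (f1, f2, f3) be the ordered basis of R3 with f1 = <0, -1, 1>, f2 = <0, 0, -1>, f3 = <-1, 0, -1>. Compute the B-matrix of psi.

With P the matrix whose columns are f1, ..., f3, [psi]_B = P^(-1) A P.
Column by column: psi(f1) = A f1 = <-2, 1, -1>; its B-coordinates <-1, -2, 2> give column 1.
Continuing for each basis vector yields [psi]_B = [[-1, 3, 1], [-2, 3, -2], [2, 0, 0]].

[[-1, 3, 1], [-2, 3, -2], [2, 0, 0]]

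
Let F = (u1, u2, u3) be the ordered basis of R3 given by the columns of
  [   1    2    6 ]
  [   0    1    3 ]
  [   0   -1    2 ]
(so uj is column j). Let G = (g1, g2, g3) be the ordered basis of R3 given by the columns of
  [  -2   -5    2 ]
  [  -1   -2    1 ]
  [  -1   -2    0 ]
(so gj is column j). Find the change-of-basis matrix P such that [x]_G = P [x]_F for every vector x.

Take x = uj: its F-coordinates are the j-th standard unit vector, so P e_j — column j of P — equals [uj]_G.
u1 = 2g1 - g2 + 0·g3, giving column 1 = (2, -1, 0); repeating for each j gives P = [[2, 1, -2], [-1, 0, 0], [0, 2, 1]].

[[2, 1, -2], [-1, 0, 0], [0, 2, 1]]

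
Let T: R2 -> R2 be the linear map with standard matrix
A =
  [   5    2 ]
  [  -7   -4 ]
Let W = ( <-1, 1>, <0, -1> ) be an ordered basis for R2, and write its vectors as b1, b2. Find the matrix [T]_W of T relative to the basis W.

The j-th column of [T]_W is [T(bj)]_W.
T(b1) = A b1 = <-3, 3> = 3b1 + 0·b2, so column 1 is <3, 0>.
Repeating for b2 and assembling the columns gives [[3, 2], [0, -2]].

[[3, 2], [0, -2]]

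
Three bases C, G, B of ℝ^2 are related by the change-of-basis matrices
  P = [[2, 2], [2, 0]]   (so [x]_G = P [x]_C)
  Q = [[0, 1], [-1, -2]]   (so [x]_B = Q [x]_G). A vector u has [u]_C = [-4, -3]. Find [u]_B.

First [u]_G = P [u]_C = [-14, -8].
Then [u]_B = Q [u]_G = [-8, 30].

[-8, 30]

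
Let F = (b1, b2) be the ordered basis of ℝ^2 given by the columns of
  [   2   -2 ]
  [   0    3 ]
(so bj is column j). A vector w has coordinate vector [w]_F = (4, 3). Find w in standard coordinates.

By definition w = 4b1 + 3b2.
Summing componentwise gives (2, 9).

(2, 9)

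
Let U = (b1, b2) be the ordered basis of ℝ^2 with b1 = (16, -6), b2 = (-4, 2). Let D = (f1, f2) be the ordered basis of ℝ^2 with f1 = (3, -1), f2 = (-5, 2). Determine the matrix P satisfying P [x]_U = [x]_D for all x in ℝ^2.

Column j of P is [bj]_D, since P maps U-coordinates to D-coordinates.
Expressing b1 in D: b1 = 2f1 - 2f2, so column 1 of P is (2, -2).
Doing the same for each bj gives P = [[2, 2], [-2, 2]].

[[2, 2], [-2, 2]]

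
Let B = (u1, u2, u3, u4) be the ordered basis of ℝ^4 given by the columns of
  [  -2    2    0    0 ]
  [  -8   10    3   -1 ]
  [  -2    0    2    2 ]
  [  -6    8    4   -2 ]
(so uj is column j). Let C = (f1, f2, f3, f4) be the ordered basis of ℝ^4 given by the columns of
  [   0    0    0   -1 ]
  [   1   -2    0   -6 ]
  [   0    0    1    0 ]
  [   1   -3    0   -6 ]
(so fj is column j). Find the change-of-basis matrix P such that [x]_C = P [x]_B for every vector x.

[[0, 2, 1, 1], [-2, 2, -1, 1], [-2, 0, 2, 2], [2, -2, 0, 0]]

Let M have columns uj and N have columns fj. Then for every x, N [x]_C = x = M [x]_B, so P = N^(-1) M.
Since det N = 1, N^(-1) has integer entries; multiplying gives P = [[0, 2, 1, 1], [-2, 2, -1, 1], [-2, 0, 2, 2], [2, -2, 0, 0]].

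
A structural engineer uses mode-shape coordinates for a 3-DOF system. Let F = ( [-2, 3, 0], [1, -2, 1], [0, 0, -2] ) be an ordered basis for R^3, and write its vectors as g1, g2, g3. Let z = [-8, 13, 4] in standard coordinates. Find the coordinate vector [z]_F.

[3, -2, -3]

Write z = c_1 g1 + ... + c_3 g3 and solve for the c_i.
Gaussian elimination on [M | z] yields c = (3, -2, -3).
Check: 3g1 - 2g2 - 3g3 = [-8, 13, 4].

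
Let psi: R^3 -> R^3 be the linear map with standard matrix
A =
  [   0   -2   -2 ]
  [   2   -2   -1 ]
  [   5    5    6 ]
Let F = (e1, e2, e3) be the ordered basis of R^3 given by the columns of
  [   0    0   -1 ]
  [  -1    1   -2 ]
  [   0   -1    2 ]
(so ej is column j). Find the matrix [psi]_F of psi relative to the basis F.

Let P have columns e1, ..., e3. Then [psi]_F = P^(-1) A P.
Here det P = -1, so P^(-1) is integer; computing A P first and then P^(-1)(A P) gives [[3, 2, 3], [1, 1, 3], [-2, 0, 0]].

[[3, 2, 3], [1, 1, 3], [-2, 0, 0]]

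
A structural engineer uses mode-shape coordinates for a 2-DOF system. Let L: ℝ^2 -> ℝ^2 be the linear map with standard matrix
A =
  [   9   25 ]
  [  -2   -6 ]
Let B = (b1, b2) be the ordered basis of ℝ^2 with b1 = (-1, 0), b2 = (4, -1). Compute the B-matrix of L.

The j-th column of [L]_B is [L(bj)]_B.
L(b1) = A b1 = (-9, 2) = b1 - 2b2, so column 1 is (1, -2).
Repeating for b2 and assembling the columns gives [[1, -3], [-2, 2]].

[[1, -3], [-2, 2]]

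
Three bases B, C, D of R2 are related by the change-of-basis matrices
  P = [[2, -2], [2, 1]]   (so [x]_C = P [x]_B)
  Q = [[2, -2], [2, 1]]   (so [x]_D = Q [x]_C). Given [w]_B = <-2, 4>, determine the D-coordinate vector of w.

<-24, -24>

First [w]_C = P [w]_B = <-12, 0>.
Then [w]_D = Q [w]_C = <-24, -24>.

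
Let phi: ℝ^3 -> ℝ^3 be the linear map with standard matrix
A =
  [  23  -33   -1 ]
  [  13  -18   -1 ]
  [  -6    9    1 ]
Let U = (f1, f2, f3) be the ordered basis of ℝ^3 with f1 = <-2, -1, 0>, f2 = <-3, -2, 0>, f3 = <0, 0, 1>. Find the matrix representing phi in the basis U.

The j-th column of [phi]_U is [phi(fj)]_U.
phi(f1) = A f1 = <-13, -8, 3> = 2f1 + 3f2 + 3f3, so column 1 is <2, 3, 3>.
Repeating for f2, f3 and assembling the columns gives [[2, -3, -1], [3, 3, 1], [3, 0, 1]].

[[2, -3, -1], [3, 3, 1], [3, 0, 1]]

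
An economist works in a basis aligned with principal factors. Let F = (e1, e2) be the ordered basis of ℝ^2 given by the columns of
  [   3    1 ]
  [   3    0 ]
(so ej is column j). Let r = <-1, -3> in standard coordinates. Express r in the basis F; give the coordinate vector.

<-1, 2>

We seek scalars with c_1 e1 + c_2 e2 = r; equivalently solve M c = r where the columns of M are e1, e2.
System: 3c_1 + c_2 = -1, 3c_1 + 0c_2 = -3; solving gives c_1 = -1, c_2 = 2.
Check: -e1 + 2e2 = <-1, -3>.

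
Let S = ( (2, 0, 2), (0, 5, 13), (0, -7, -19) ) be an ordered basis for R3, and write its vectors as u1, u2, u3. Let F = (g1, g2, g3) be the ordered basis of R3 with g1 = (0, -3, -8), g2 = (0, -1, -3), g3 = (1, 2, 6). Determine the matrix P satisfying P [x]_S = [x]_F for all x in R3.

[[2, -2, 2], [-2, 1, 1], [2, 0, 0]]

Let M have columns uj and N have columns gj. Then for every x, N [x]_F = x = M [x]_S, so P = N^(-1) M.
Since det N = 1, N^(-1) has integer entries; multiplying gives P = [[2, -2, 2], [-2, 1, 1], [2, 0, 0]].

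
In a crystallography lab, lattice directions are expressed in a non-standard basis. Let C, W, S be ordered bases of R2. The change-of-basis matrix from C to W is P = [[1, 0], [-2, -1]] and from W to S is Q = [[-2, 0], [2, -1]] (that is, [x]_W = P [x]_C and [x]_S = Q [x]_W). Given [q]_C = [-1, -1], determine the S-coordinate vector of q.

Apply P to get W-coordinates [-1, 3], then Q to get S-coordinates.
The result is [q]_S = [2, -5].

[2, -5]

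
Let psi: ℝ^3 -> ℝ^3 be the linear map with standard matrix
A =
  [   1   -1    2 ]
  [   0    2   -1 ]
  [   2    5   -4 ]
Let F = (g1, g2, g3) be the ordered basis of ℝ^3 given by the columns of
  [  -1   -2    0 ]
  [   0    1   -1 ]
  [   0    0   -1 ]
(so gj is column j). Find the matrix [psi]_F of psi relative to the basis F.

[[-3, 1, 1], [2, 1, 0], [2, -1, 1]]

The j-th column of [psi]_F is [psi(gj)]_F.
psi(g1) = A g1 = (-1, 0, -2) = -3g1 + 2g2 + 2g3, so column 1 is (-3, 2, 2).
Repeating for g2, g3 and assembling the columns gives [[-3, 1, 1], [2, 1, 0], [2, -1, 1]].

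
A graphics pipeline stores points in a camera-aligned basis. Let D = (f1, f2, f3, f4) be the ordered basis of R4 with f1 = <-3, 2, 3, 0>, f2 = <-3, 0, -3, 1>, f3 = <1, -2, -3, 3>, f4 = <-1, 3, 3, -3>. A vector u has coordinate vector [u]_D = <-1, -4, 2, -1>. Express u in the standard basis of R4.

<18, -9, 0, 5>

u = M [u]_D, where M has columns f1, ..., f4.
Carrying out the matrix-vector product, u = <18, -9, 0, 5>.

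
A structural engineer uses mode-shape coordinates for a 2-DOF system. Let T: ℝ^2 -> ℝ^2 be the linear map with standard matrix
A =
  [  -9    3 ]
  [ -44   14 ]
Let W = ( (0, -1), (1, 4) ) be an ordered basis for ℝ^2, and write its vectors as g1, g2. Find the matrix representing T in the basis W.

Let P have columns g1, g2. Then [T]_W = P^(-1) A P.
Here det P = 1, so P^(-1) is integer; computing A P first and then P^(-1)(A P) gives [[2, 0], [-3, 3]].

[[2, 0], [-3, 3]]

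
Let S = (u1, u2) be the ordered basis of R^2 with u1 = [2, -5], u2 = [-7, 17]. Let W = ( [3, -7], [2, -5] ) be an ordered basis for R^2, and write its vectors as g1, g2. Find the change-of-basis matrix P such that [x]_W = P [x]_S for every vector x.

[[0, -1], [1, -2]]

Let M have columns uj and N have columns gj. Then for every x, N [x]_W = x = M [x]_S, so P = N^(-1) M.
Since det N = -1, N^(-1) has integer entries; multiplying gives P = [[0, -1], [1, -2]].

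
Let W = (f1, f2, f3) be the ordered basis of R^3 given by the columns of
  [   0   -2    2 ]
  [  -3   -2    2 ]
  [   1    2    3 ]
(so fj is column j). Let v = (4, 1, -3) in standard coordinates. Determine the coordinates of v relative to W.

Write v = c_1 f1 + ... + c_3 f3 and solve for the c_i.
Gaussian elimination on [M | v] yields c = (1, -2, 0).
Check: f1 - 2f2 + 0·f3 = (4, 1, -3).

(1, -2, 0)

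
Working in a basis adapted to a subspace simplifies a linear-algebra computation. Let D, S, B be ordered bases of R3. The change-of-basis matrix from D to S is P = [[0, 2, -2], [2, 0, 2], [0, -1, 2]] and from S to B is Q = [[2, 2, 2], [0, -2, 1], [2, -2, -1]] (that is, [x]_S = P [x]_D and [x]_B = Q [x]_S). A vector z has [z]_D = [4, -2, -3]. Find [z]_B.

[0, -8, 4]

Apply P to get S-coordinates [2, 2, -4], then Q to get B-coordinates.
The result is [z]_B = [0, -8, 4].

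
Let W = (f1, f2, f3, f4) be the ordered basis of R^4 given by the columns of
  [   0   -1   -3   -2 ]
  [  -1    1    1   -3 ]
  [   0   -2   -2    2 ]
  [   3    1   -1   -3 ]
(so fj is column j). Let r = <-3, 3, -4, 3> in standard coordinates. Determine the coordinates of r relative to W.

Write r = c_1 f1 + ... + c_4 f4 and solve for the c_i.
Row-reducing the augmented matrix [M | r] gives c = (1, -1, 2, -1).
Check: f1 - f2 + 2f3 - f4 = <-3, 3, -4, 3>.

<1, -1, 2, -1>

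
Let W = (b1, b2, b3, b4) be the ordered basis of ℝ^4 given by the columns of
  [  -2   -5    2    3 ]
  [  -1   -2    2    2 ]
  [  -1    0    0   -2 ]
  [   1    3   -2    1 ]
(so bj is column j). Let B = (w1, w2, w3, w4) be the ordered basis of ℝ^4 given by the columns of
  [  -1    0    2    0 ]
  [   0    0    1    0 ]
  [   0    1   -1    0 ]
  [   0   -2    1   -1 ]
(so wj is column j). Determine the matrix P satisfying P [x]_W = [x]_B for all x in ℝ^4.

Let M have columns bj and N have columns wj. Then for every x, N [x]_B = x = M [x]_W, so P = N^(-1) M.
Since det N = -1, N^(-1) has integer entries; multiplying gives P = [[0, 1, 2, 1], [-2, -2, 2, 0], [-1, -2, 2, 2], [2, -1, 0, 1]].

[[0, 1, 2, 1], [-2, -2, 2, 0], [-1, -2, 2, 2], [2, -1, 0, 1]]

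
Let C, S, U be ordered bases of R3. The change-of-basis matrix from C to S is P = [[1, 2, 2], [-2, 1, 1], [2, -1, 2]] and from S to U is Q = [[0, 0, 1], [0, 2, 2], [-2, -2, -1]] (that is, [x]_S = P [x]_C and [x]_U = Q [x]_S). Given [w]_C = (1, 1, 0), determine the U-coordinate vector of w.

(1, 0, -5)

Composing the changes, [w]_U = Q P [w]_C.
Q P = [[2, -1, 2], [0, 0, 6], [0, -5, -8]]; applying this to (1, 1, 0) gives (1, 0, -5).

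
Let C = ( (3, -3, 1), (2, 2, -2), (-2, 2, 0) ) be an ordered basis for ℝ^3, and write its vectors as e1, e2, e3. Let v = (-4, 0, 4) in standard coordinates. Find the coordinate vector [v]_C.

We seek scalars with c_1 e1 + ... + c_3 e3 = v; equivalently solve M c = v where the columns of M are e1, ..., e3.
Solving this 3x3 system gives c = (2, -1, 4).
Check: 2e1 - e2 + 4e3 = (-4, 0, 4).

(2, -1, 4)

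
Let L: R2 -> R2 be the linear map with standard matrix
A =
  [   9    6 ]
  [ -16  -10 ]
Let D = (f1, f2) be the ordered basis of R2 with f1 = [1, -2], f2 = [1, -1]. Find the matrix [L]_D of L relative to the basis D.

The j-th column of [L]_D is [L(fj)]_D.
L(f1) = A f1 = [-3, 4] = -f1 - 2f2, so column 1 is [-1, -2].
Repeating for f2 and assembling the columns gives [[-1, 3], [-2, 0]].

[[-1, 3], [-2, 0]]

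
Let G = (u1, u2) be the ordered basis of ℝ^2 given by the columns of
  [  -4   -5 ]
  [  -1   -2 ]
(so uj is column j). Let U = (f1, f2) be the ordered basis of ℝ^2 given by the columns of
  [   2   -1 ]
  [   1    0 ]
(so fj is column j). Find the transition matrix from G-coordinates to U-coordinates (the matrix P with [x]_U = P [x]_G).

Take x = uj: its G-coordinates are the j-th standard unit vector, so P e_j — column j of P — equals [uj]_U.
u1 = -f1 + 2f2, giving column 1 = [-1, 2]; repeating for each j gives P = [[-1, -2], [2, 1]].

[[-1, -2], [2, 1]]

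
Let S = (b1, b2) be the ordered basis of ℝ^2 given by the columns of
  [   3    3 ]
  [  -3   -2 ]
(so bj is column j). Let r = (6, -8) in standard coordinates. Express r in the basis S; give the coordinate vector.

Write r = c_1 b1 + c_2 b2 and solve for the c_i.
System: 3c_1 + 3c_2 = 6, -3c_1 - 2c_2 = -8; solving gives c_1 = 4, c_2 = -2.
Check: 4b1 - 2b2 = (6, -8).

(4, -2)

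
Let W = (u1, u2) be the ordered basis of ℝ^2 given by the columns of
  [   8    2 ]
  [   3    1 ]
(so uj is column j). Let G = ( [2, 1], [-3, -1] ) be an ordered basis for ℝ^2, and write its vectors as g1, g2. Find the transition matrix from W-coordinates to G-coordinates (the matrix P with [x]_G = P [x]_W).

[[1, 1], [-2, 0]]

Column j of P is [uj]_G, since P maps W-coordinates to G-coordinates.
Expressing u1 in G: u1 = g1 - 2g2, so column 1 of P is [1, -2].
Doing the same for each uj gives P = [[1, 1], [-2, 0]].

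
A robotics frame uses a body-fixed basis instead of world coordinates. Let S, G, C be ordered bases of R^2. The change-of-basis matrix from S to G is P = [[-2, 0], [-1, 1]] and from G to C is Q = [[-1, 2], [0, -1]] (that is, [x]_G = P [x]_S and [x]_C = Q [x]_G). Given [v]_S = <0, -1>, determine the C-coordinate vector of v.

<-2, 1>

First [v]_G = P [v]_S = <0, -1>.
Then [v]_C = Q [v]_G = <-2, 1>.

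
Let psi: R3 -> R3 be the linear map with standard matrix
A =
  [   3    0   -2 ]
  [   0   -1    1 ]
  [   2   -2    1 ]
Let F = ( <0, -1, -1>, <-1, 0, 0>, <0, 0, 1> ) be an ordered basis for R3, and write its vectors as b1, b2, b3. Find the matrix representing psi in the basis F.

The j-th column of [psi]_F is [psi(bj)]_F.
psi(b1) = A b1 = <2, 0, 1> = 0·b1 - 2b2 + b3, so column 1 is <0, -2, 1>.
Repeating for b2, b3 and assembling the columns gives [[0, 0, -1], [-2, 3, 2], [1, -2, 0]].

[[0, 0, -1], [-2, 3, 2], [1, -2, 0]]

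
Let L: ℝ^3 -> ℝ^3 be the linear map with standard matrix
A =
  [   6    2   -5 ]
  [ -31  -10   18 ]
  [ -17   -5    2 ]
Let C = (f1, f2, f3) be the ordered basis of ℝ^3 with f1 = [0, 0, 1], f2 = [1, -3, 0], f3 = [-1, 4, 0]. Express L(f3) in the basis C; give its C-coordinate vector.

Compute L(f3) = A f3 = [2, -9, -3] in standard coordinates.
Then write this in C-coordinates: solve for y in y_1 f1 + ... + y_3 f3 = [2, -9, -3].
This gives y = [-3, -1, -3], which is column 3 of [L]_C.

[-3, -1, -3]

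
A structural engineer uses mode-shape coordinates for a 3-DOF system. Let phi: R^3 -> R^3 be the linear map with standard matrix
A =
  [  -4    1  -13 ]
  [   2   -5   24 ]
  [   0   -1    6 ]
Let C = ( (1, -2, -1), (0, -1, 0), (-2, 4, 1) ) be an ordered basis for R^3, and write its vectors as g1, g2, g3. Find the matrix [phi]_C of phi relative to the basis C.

The j-th column of [phi]_C is [phi(gj)]_C.
phi(g1) = A g1 = (7, -12, -4) = g1 - 2g2 - 3g3, so column 1 is (1, -2, -3).
Repeating for g2, g3 and assembling the columns gives [[1, -1, -3], [-2, -3, 2], [-3, 0, -1]].

[[1, -1, -3], [-2, -3, 2], [-3, 0, -1]]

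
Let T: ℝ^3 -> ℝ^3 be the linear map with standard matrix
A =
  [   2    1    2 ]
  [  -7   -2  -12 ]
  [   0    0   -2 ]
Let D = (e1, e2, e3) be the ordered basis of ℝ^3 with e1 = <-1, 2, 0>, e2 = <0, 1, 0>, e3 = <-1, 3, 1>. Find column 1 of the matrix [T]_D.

Compute T(e1) = A e1 = <0, 3, 0> in standard coordinates.
Then write this in D-coordinates: solve for y in y_1 e1 + ... + y_3 e3 = <0, 3, 0>.
This gives y = <0, 3, 0>, which is column 1 of [T]_D.

<0, 3, 0>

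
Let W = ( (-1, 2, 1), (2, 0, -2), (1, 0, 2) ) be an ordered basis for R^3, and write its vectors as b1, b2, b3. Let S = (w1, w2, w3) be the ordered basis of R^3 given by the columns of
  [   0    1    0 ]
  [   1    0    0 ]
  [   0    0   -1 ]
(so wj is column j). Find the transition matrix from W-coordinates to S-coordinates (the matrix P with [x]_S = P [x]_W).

Take x = bj: its W-coordinates are the j-th standard unit vector, so P e_j — column j of P — equals [bj]_S.
b1 = 2w1 - w2 - w3, giving column 1 = (2, -1, -1); repeating for each j gives P = [[2, 0, 0], [-1, 2, 1], [-1, 2, -2]].

[[2, 0, 0], [-1, 2, 1], [-1, 2, -2]]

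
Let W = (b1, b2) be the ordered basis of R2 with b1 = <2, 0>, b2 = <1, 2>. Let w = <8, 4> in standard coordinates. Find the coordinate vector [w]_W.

<3, 2>

We seek scalars with c_1 b1 + c_2 b2 = w; equivalently solve M c = w where the columns of M are b1, b2.
System: 2c_1 + c_2 = 8, 0c_1 + 2c_2 = 4; solving gives c_1 = 3, c_2 = 2.
Check: 3b1 + 2b2 = <8, 4>.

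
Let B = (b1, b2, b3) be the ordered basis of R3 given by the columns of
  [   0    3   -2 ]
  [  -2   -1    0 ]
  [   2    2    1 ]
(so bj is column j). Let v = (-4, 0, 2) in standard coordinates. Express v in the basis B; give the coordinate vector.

(0, 0, 2)

We seek scalars with c_1 b1 + ... + c_3 b3 = v; equivalently solve M c = v where the columns of M are b1, ..., b3.
Gaussian elimination on [M | v] yields c = (0, 0, 2).
Check: 0·b1 + 0·b2 + 2b3 = (-4, 0, 2).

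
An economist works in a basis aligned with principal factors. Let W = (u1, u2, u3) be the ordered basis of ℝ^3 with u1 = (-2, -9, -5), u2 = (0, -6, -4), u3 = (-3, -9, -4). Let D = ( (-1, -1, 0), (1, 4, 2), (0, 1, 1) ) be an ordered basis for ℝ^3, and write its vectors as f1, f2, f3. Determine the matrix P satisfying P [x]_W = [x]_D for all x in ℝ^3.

[[0, -2, 1], [-2, -2, -2], [-1, 0, 0]]

Column j of P is [uj]_D, since P maps W-coordinates to D-coordinates.
Expressing u1 in D: u1 = 0·f1 - 2f2 - f3, so column 1 of P is (0, -2, -1).
Doing the same for each uj gives P = [[0, -2, 1], [-2, -2, -2], [-1, 0, 0]].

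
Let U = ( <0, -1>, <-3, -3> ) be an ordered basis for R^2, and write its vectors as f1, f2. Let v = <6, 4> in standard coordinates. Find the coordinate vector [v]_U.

<2, -2>

Write v = c_1 f1 + c_2 f2 and solve for the c_i.
System: 0c_1 - 3c_2 = 6, -c_1 - 3c_2 = 4; solving gives c_1 = 2, c_2 = -2.
Check: 2f1 - 2f2 = <6, 4>.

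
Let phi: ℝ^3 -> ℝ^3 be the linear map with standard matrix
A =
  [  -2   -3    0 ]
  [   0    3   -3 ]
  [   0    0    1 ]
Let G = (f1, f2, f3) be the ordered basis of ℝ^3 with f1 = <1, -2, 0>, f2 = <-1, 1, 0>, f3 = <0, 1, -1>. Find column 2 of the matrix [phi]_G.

Column 2 of [phi]_G is the G-coordinate vector of phi(f2).
In standard coordinates phi(f2) = A f2 = <-1, 3, 0>.
Converting to G: <-1, 3, 0> = -2f1 - f2 + 0·f3, so the coordinate vector is <-2, -1, 0>.

<-2, -1, 0>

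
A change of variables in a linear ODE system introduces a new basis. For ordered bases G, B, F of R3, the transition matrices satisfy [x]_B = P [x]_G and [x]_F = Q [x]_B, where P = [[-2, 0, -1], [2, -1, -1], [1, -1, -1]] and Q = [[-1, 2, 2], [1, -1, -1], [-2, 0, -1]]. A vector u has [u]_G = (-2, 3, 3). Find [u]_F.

Apply P to get B-coordinates (1, -10, -8), then Q to get F-coordinates.
The result is [u]_F = (-37, 19, 6).

(-37, 19, 6)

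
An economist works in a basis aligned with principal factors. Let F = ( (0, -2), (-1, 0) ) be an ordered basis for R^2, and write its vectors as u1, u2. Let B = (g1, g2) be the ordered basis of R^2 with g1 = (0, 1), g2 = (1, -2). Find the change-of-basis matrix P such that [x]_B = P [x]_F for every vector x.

Let M have columns uj and N have columns gj. Then for every x, N [x]_B = x = M [x]_F, so P = N^(-1) M.
Since det N = -1, N^(-1) has integer entries; multiplying gives P = [[-2, -2], [0, -1]].

[[-2, -2], [0, -1]]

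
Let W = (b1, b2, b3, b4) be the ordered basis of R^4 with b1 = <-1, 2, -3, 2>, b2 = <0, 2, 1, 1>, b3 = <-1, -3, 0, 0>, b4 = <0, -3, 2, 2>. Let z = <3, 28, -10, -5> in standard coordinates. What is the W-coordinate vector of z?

<1, 1, -4, -4>

Write z = c_1 b1 + ... + c_4 b4 and solve for the c_i.
Gaussian elimination on [M | z] yields c = (1, 1, -4, -4).
Check: b1 + b2 - 4b3 - 4b4 = <3, 28, -10, -5>.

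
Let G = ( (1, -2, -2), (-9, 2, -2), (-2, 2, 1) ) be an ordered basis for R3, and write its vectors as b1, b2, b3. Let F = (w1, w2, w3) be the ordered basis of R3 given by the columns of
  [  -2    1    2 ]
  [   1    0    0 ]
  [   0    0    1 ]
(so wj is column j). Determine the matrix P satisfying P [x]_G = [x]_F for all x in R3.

Let M have columns bj and N have columns wj. Then for every x, N [x]_F = x = M [x]_G, so P = N^(-1) M.
Since det N = -1, N^(-1) has integer entries; multiplying gives P = [[-2, 2, 2], [1, -1, 0], [-2, -2, 1]].

[[-2, 2, 2], [1, -1, 0], [-2, -2, 1]]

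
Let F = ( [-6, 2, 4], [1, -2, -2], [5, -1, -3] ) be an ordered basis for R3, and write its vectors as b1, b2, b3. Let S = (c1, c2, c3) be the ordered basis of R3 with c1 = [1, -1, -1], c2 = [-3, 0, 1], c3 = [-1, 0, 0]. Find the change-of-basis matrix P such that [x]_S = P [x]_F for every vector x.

[[-2, 2, 1], [2, 0, -2], [-2, 1, 2]]

Column j of P is [bj]_S, since P maps F-coordinates to S-coordinates.
Expressing b1 in S: b1 = -2c1 + 2c2 - 2c3, so column 1 of P is [-2, 2, -2].
Doing the same for each bj gives P = [[-2, 2, 1], [2, 0, -2], [-2, 1, 2]].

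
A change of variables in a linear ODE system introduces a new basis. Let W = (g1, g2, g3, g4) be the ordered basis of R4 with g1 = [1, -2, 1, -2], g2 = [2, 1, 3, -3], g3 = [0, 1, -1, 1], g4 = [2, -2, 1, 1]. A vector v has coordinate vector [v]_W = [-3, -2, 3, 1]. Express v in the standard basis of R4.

v = M [v]_W, where M has columns g1, ..., g4.
Carrying out the matrix-vector product, v = [-5, 5, -11, 16].

[-5, 5, -11, 16]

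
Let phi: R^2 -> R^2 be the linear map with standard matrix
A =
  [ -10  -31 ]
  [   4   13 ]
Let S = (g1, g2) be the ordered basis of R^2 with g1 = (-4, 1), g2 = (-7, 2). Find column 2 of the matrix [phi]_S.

Column 2 of [phi]_S is the S-coordinate vector of phi(g2).
In standard coordinates phi(g2) = A g2 = (8, -2).
Converting to S: (8, -2) = -2g1 + 0·g2, so the coordinate vector is (-2, 0).

(-2, 0)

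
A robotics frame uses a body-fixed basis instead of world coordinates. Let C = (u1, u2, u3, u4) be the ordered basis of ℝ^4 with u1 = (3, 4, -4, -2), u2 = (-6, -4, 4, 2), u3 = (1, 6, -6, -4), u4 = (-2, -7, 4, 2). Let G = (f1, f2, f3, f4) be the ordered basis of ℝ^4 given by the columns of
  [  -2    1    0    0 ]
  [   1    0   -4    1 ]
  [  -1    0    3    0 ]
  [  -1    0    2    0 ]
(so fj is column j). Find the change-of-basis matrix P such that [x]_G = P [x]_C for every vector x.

Take x = uj: its C-coordinates are the j-th standard unit vector, so P e_j — column j of P — equals [uj]_G.
u1 = -2f1 - f2 - 2f3 - 2f4, giving column 1 = (-2, -1, -2, -2); repeating for each j gives P = [[-2, 2, 0, 2], [-1, -2, 1, 2], [-2, 2, -2, 2], [-2, 2, -2, -1]].

[[-2, 2, 0, 2], [-1, -2, 1, 2], [-2, 2, -2, 2], [-2, 2, -2, -1]]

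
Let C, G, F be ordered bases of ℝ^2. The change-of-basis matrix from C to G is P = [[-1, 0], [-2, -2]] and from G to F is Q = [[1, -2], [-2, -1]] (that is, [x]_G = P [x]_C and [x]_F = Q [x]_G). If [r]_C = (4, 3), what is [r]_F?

Composing the changes, [r]_F = Q P [r]_C.
Q P = [[3, 4], [4, 2]]; applying this to (4, 3) gives (24, 22).

(24, 22)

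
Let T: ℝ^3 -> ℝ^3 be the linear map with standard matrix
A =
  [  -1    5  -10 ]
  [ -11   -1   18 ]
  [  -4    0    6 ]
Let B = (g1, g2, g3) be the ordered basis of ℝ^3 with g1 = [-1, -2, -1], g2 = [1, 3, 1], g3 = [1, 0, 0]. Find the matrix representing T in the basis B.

[[1, -2, 1], [-1, 0, -3], [3, 2, 3]]

With P the matrix whose columns are g1, ..., g3, [T]_B = P^(-1) A P.
Column by column: T(g1) = A g1 = [1, -5, -2]; its B-coordinates [1, -1, 3] give column 1.
Continuing for each basis vector yields [T]_B = [[1, -2, 1], [-1, 0, -3], [3, 2, 3]].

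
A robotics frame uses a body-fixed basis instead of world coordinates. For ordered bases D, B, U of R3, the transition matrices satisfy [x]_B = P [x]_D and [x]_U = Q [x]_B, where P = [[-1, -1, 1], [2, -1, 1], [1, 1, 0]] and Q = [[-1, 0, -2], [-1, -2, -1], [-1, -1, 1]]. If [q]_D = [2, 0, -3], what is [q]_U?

Composing the changes, [q]_U = Q P [q]_D.
Q P = [[-1, -1, -1], [-4, 2, -3], [0, 3, -2]]; applying this to [2, 0, -3] gives [1, 1, 6].

[1, 1, 6]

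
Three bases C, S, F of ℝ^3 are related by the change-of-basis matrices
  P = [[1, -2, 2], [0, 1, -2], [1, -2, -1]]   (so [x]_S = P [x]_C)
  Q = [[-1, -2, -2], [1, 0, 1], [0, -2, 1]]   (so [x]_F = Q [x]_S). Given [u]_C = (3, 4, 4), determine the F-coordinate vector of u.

Apply P to get S-coordinates (3, -4, -9), then Q to get F-coordinates.
The result is [u]_F = (23, -6, -1).

(23, -6, -1)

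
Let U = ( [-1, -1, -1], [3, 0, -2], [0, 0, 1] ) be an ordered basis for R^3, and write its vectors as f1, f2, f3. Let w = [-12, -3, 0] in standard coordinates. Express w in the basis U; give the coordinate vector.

[3, -3, -3]

Write w = c_1 f1 + ... + c_3 f3 and solve for the c_i.
Gaussian elimination on [M | w] yields c = (3, -3, -3).
Check: 3f1 - 3f2 - 3f3 = [-12, -3, 0].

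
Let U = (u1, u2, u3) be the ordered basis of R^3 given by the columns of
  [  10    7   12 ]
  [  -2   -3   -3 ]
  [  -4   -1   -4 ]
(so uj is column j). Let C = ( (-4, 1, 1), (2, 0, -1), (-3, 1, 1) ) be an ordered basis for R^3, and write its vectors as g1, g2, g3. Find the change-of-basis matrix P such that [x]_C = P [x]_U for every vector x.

[[0, -2, -1], [2, -2, 1], [-2, -1, -2]]

Let M have columns uj and N have columns gj. Then for every x, N [x]_C = x = M [x]_U, so P = N^(-1) M.
Since det N = -1, N^(-1) has integer entries; multiplying gives P = [[0, -2, -1], [2, -2, 1], [-2, -1, -2]].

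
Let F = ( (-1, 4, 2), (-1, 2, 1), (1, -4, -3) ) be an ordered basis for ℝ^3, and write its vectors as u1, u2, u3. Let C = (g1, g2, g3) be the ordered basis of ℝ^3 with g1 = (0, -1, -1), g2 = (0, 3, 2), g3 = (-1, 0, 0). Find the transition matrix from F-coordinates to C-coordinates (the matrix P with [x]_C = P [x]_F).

[[2, 1, 1], [2, 1, -1], [1, 1, -1]]

Take x = uj: its F-coordinates are the j-th standard unit vector, so P e_j — column j of P — equals [uj]_C.
u1 = 2g1 + 2g2 + g3, giving column 1 = (2, 2, 1); repeating for each j gives P = [[2, 1, 1], [2, 1, -1], [1, 1, -1]].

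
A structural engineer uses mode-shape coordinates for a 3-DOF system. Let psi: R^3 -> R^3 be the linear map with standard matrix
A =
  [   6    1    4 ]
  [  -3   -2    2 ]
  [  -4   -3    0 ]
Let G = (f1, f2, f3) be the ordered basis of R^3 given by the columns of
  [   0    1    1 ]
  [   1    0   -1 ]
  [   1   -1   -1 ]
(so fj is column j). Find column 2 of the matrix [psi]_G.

Column 2 of [psi]_G is the G-coordinate vector of psi(f2).
In standard coordinates psi(f2) = A f2 = [2, -5, -4].
Converting to G: [2, -5, -4] = -2f1 - f2 + 3f3, so the coordinate vector is [-2, -1, 3].

[-2, -1, 3]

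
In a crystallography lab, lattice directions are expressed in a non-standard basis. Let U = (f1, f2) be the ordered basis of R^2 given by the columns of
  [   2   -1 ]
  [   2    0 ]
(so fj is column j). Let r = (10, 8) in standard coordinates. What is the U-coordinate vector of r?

We seek scalars with c_1 f1 + c_2 f2 = r; equivalently solve M c = r where the columns of M are f1, f2.
System: 2c_1 - c_2 = 10, 2c_1 + 0c_2 = 8; solving gives c_1 = 4, c_2 = -2.
Check: 4f1 - 2f2 = (10, 8).

(4, -2)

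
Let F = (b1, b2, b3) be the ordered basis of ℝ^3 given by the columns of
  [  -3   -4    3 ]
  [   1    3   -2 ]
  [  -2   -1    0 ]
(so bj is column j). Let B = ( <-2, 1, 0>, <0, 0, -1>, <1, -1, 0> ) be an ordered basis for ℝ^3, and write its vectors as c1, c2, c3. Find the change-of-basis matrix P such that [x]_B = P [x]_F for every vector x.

Take x = bj: its F-coordinates are the j-th standard unit vector, so P e_j — column j of P — equals [bj]_B.
b1 = 2c1 + 2c2 + c3, giving column 1 = <2, 2, 1>; repeating for each j gives P = [[2, 1, -1], [2, 1, 0], [1, -2, 1]].

[[2, 1, -1], [2, 1, 0], [1, -2, 1]]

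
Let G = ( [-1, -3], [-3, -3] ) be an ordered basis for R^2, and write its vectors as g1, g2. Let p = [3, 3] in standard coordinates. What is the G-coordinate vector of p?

[p]_G is the unique c with M c = p, where M has columns g1, g2.
System: -c_1 - 3c_2 = 3, -3c_1 - 3c_2 = 3; solving gives c_1 = 0, c_2 = -1.
Check: 0·g1 - g2 = [3, 3].

[0, -1]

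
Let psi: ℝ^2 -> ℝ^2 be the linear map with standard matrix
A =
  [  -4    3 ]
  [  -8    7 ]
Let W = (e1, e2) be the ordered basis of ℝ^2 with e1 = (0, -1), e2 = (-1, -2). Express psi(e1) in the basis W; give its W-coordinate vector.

(1, 3)

Column 1 of [psi]_W is the W-coordinate vector of psi(e1).
In standard coordinates psi(e1) = A e1 = (-3, -7).
Converting to W: (-3, -7) = e1 + 3e2, so the coordinate vector is (1, 3).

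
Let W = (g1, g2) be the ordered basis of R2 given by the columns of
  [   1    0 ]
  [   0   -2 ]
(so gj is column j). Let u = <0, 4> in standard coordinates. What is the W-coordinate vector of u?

<0, -2>

[u]_W is the unique c with M c = u, where M has columns g1, g2.
System: c_1 + 0c_2 = 0, 0c_1 - 2c_2 = 4; solving gives c_1 = 0, c_2 = -2.
Check: 0·g1 - 2g2 = <0, 4>.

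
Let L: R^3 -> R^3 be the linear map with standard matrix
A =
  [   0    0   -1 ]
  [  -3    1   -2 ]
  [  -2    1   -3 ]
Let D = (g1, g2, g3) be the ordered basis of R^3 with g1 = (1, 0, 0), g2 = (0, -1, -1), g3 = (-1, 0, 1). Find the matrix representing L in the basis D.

With P the matrix whose columns are g1, ..., g3, [L]_D = P^(-1) A P.
Column by column: L(g1) = A g1 = (0, -3, -2); its D-coordinates (1, 3, 1) give column 1.
Continuing for each basis vector yields [L]_D = [[1, 2, -3], [3, -1, -1], [1, 1, -2]].

[[1, 2, -3], [3, -1, -1], [1, 1, -2]]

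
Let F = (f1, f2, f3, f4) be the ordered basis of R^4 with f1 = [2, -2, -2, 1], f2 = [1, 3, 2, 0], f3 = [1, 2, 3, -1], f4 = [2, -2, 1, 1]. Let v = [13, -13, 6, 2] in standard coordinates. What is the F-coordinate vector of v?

[2, -3, 4, 4]

[v]_F is the unique c with M c = v, where M has columns f1, ..., f4.
Row-reducing the augmented matrix [M | v] gives c = (2, -3, 4, 4).
Check: 2f1 - 3f2 + 4f3 + 4f4 = [13, -13, 6, 2].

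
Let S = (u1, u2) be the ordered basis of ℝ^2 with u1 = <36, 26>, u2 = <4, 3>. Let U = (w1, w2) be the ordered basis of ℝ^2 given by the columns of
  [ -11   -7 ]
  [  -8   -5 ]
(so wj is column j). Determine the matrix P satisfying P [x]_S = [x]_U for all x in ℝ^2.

Take x = uj: its S-coordinates are the j-th standard unit vector, so P e_j — column j of P — equals [uj]_U.
u1 = -2w1 - 2w2, giving column 1 = <-2, -2>; repeating for each j gives P = [[-2, -1], [-2, 1]].

[[-2, -1], [-2, 1]]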